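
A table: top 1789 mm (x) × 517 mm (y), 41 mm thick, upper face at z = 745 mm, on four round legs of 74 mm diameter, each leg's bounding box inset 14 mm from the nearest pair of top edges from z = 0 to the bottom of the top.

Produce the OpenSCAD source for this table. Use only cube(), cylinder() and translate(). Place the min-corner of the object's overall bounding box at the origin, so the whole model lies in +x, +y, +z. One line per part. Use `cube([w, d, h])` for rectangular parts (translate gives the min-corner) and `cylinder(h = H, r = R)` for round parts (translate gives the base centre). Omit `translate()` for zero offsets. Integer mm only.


translate([0, 0, 704]) cube([1789, 517, 41]);
translate([51, 51, 0]) cylinder(h = 704, r = 37);
translate([1738, 51, 0]) cylinder(h = 704, r = 37);
translate([51, 466, 0]) cylinder(h = 704, r = 37);
translate([1738, 466, 0]) cylinder(h = 704, r = 37);


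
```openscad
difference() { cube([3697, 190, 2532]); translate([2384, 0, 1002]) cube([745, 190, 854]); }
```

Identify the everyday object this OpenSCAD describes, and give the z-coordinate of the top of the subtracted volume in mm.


A wall with a window opening. The window head height is 1856 mm.

A wall with a rectangular opening subtracted — a window. Sill at z = 1002, opening 854 mm tall, so the head is at 1002 + 854 = 1856 mm.


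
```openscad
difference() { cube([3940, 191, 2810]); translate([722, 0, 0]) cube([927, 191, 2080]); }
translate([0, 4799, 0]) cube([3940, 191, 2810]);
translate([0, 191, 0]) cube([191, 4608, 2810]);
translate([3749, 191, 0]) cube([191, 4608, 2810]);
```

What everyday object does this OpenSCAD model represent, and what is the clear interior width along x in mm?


A single room. The interior width is 3558 mm.

Four walls enclosing a rectangle with a door in the front wall — a room. Outside width 3940 minus two 191 mm walls gives 3558 mm.


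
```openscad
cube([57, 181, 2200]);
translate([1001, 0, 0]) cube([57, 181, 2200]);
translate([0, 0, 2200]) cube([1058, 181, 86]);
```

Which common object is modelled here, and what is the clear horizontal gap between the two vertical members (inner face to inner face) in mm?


A door frame. The clear opening width is 944 mm.

Two 2200 mm tall posts with a header on top — a door frame. The left jamb is 57 mm wide at x = 0; the right jamb starts at x = 1001. The clear opening is 1001 − 57 = 944 mm.


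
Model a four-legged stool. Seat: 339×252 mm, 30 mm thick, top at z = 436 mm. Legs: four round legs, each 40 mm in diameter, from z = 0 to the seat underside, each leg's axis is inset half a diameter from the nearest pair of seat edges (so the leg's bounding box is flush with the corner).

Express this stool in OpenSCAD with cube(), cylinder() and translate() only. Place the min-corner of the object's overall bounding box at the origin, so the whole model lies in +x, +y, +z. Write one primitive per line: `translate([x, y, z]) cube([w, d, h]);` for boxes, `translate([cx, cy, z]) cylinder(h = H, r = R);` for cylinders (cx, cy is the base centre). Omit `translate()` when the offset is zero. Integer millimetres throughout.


// leg_h = 436 - 30 = 406
translate([0, 0, 406]) cube([339, 252, 30]);
translate([20, 20, 0]) cylinder(h = 406, r = 20);
translate([319, 20, 0]) cylinder(h = 406, r = 20);
translate([20, 232, 0]) cylinder(h = 406, r = 20);
translate([319, 232, 0]) cylinder(h = 406, r = 20);


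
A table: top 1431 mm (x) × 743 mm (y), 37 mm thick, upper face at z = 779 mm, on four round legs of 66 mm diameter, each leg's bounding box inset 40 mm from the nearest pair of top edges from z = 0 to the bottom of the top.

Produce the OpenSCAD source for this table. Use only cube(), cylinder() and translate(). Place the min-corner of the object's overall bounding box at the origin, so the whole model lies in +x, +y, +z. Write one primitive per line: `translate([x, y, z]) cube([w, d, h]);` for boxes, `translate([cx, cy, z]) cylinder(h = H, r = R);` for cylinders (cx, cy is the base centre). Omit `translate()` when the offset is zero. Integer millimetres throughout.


// leg_h = 779 - 37 = 742
translate([0, 0, 742]) cube([1431, 743, 37]);
translate([73, 73, 0]) cylinder(h = 742, r = 33);
translate([1358, 73, 0]) cylinder(h = 742, r = 33);
translate([73, 670, 0]) cylinder(h = 742, r = 33);
translate([1358, 670, 0]) cylinder(h = 742, r = 33);


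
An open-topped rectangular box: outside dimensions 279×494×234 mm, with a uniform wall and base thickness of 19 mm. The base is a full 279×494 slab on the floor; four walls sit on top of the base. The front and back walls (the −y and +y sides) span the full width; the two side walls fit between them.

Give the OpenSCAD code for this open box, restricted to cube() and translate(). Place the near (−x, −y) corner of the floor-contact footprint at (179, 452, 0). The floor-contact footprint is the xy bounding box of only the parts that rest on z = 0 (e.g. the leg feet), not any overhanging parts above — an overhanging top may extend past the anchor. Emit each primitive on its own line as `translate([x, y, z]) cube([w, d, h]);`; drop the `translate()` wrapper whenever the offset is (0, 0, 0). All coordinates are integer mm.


translate([179, 452, 0]) cube([279, 494, 19]);
translate([179, 452, 19]) cube([279, 19, 215]);
translate([179, 927, 19]) cube([279, 19, 215]);
translate([179, 471, 19]) cube([19, 456, 215]);
translate([439, 471, 19]) cube([19, 456, 215]);


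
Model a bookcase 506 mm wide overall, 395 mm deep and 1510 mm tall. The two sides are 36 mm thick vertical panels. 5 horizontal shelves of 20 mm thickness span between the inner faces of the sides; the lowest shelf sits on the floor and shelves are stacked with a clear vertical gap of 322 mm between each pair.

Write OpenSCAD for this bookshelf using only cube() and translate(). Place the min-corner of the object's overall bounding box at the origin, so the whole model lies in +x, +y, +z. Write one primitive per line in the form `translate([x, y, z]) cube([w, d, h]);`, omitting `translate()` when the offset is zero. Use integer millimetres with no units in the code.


cube([36, 395, 1510]);
translate([470, 0, 0]) cube([36, 395, 1510]);
translate([36, 0, 0]) cube([434, 395, 20]);
translate([36, 0, 342]) cube([434, 395, 20]);
translate([36, 0, 684]) cube([434, 395, 20]);
translate([36, 0, 1026]) cube([434, 395, 20]);
translate([36, 0, 1368]) cube([434, 395, 20]);


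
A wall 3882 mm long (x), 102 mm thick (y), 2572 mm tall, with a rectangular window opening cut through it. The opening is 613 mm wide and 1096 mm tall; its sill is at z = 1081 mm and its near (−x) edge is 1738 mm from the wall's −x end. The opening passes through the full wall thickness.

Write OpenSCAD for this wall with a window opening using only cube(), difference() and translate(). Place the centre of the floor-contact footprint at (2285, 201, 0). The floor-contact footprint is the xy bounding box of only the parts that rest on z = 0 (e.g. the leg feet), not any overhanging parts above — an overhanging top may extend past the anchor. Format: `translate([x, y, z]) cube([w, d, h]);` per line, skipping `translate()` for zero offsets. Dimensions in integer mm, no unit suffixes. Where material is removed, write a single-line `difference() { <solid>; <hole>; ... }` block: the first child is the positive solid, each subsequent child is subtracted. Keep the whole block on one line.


difference() { translate([344, 150, 0]) cube([3882, 102, 2572]); translate([2082, 150, 1081]) cube([613, 102, 1096]); }


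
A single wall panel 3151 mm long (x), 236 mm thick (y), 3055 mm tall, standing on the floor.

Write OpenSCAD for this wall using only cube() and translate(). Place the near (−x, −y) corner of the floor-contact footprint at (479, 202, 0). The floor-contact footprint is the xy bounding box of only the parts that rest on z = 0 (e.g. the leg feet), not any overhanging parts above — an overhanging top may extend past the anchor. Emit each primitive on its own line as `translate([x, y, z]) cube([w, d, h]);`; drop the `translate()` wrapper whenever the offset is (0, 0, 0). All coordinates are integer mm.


translate([479, 202, 0]) cube([3151, 236, 3055]);


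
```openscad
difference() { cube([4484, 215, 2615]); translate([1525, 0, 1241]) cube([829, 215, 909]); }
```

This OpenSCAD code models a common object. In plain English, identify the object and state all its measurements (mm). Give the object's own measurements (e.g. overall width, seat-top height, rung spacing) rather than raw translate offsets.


A wall 4484 mm long (x), 215 mm thick (y), 2615 mm tall, with a rectangular window opening cut through it. The opening is 829 mm wide and 909 mm tall; its sill is at z = 1241 mm and its near (−x) edge is 1525 mm from the wall's −x end. The opening passes through the full wall thickness.


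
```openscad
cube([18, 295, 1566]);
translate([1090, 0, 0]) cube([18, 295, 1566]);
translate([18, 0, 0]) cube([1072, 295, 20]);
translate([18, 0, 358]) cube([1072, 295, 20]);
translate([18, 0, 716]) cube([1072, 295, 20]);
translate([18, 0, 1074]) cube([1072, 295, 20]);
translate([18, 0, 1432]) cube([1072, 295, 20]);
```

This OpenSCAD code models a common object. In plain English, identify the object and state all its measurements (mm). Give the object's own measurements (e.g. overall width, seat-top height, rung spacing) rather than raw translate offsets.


An open bookshelf. Two side panels, each 18 mm thick, 295 mm deep and 1566 mm tall, stand 1108 mm apart (outside-to-outside). Between them sit 5 shelves, each 20 mm thick and 295 mm deep, spanning the full gap between the sides. The bottom shelf rests on the floor (its underside at z = 0) and the clear gap between one shelf's top and the next shelf's underside is 338 mm.


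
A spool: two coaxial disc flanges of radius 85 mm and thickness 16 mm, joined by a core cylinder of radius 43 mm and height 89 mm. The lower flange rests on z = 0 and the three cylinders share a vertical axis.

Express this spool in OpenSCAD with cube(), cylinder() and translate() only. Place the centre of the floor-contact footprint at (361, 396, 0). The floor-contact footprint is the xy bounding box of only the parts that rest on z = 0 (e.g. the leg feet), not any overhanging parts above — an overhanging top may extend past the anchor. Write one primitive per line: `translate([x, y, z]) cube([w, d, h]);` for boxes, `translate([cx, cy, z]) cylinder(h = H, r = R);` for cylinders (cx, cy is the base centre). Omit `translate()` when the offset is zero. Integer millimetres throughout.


translate([361, 396, 0]) cylinder(h = 16, r = 85);
translate([361, 396, 16]) cylinder(h = 89, r = 43);
translate([361, 396, 105]) cylinder(h = 16, r = 85);


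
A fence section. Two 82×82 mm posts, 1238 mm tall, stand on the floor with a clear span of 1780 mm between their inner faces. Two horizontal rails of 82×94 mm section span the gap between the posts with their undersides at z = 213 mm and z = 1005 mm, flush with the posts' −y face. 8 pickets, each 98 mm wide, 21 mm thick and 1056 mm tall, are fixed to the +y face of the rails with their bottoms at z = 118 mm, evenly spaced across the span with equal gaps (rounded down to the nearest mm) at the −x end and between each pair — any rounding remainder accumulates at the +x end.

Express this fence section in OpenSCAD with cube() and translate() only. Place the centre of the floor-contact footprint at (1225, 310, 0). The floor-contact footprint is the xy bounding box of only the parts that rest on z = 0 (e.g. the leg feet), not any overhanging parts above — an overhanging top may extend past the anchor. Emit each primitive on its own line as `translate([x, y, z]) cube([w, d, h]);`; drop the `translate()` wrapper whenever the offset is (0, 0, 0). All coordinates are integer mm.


translate([253, 269, 0]) cube([82, 82, 1238]);
translate([2115, 269, 0]) cube([82, 82, 1238]);
translate([335, 269, 213]) cube([1780, 82, 94]);
translate([335, 269, 1005]) cube([1780, 82, 94]);
translate([445, 351, 118]) cube([98, 21, 1056]);
translate([653, 351, 118]) cube([98, 21, 1056]);
translate([861, 351, 118]) cube([98, 21, 1056]);
translate([1069, 351, 118]) cube([98, 21, 1056]);
translate([1277, 351, 118]) cube([98, 21, 1056]);
translate([1485, 351, 118]) cube([98, 21, 1056]);
translate([1693, 351, 118]) cube([98, 21, 1056]);
translate([1901, 351, 118]) cube([98, 21, 1056]);


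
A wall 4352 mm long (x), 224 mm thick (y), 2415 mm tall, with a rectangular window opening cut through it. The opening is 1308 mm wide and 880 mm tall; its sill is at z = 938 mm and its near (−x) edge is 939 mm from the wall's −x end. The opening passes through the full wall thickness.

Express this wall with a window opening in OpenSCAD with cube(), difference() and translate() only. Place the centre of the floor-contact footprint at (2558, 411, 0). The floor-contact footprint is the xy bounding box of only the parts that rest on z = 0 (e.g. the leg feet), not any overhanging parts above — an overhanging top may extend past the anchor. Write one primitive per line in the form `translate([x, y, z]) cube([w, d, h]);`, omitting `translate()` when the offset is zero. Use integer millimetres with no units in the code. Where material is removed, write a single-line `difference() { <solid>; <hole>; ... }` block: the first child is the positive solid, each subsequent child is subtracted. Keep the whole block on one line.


difference() { translate([382, 299, 0]) cube([4352, 224, 2415]); translate([1321, 299, 938]) cube([1308, 224, 880]); }


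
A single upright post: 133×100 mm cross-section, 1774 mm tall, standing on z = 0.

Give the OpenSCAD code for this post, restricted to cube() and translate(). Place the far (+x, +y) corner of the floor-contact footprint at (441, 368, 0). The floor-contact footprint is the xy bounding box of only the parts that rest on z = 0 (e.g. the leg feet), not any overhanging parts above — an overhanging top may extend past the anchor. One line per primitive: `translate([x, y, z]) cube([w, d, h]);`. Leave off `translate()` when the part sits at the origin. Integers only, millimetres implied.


translate([308, 268, 0]) cube([133, 100, 1774]);


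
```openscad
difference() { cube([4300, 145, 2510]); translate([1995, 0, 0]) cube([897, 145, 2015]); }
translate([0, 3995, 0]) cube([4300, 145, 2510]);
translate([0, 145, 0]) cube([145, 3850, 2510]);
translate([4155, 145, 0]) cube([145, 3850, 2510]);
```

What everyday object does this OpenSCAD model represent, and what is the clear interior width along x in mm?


A single room. The interior width is 4010 mm.

Four walls enclosing a rectangle with a door in the front wall — a room. Outside width 4300 minus two 145 mm walls gives 4010 mm.


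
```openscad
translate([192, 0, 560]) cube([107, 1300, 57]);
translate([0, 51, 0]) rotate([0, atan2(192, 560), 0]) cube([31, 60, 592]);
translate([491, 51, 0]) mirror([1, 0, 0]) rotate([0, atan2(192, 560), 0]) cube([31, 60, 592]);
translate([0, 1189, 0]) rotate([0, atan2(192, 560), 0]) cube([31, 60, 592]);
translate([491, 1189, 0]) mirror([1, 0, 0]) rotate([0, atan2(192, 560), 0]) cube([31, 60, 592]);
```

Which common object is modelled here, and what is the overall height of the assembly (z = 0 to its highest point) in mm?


A sawhorse. The overall height is 617 mm.

A beam across two mirrored pairs of raked legs — a sawhorse. The beam's underside is at z = 560 (matching the legs' vertical rise in atan2(192, 560)) and the beam is 57 mm tall, so its top is at 560 + 57 = 617 mm. The raked legs top out at the beam's underside, so that is the highest point.


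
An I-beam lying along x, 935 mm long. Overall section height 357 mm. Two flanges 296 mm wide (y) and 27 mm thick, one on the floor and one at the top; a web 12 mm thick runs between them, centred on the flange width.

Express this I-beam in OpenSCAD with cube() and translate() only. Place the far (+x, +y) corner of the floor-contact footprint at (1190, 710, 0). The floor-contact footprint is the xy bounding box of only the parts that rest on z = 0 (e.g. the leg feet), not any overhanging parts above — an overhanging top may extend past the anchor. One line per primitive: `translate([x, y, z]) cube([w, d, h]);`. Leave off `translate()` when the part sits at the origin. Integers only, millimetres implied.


translate([255, 414, 0]) cube([935, 296, 27]);
translate([255, 556, 27]) cube([935, 12, 303]);
translate([255, 414, 330]) cube([935, 296, 27]);


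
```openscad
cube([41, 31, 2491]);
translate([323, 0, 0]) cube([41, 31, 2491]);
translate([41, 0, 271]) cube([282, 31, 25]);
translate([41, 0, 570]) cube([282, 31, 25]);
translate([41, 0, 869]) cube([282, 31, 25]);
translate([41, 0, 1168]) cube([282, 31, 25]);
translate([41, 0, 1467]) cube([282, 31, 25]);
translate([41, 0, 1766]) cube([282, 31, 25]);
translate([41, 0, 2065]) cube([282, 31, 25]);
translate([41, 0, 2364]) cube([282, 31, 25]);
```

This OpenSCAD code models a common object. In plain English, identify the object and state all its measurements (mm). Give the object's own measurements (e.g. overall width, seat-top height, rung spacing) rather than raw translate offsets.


A straight ladder. Two 41×31 mm vertical rails, 2491 mm tall, stand 364 mm apart (outside-to-outside) with their front faces coplanar on the −y side. 8 rungs, each 31 mm deep and 25 mm tall, span between the inner faces of the rails, front faces flush with the rails. The lowest rung's underside is at z = 271 mm and rungs are spaced 299 mm apart (underside to underside).


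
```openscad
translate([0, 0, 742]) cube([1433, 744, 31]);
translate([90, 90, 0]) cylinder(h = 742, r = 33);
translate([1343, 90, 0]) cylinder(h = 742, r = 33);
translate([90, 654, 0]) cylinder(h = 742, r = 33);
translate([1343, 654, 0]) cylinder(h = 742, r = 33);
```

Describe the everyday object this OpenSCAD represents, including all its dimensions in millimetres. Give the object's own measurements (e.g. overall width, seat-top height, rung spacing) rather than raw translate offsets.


A rectangular dining table. The top is 1433×744×31 mm with its upper surface at z = 773 mm. It stands on four round legs of 66 mm diameter, each leg's bounding box inset 57 mm from the nearest pair of top edges, running from the floor to the underside of the top.


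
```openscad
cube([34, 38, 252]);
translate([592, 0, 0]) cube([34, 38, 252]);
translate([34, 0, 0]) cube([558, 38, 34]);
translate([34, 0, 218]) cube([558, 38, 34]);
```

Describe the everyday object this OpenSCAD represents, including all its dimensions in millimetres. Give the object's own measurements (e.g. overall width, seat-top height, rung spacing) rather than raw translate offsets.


A rectangular picture frame lying in the x–z plane (depth along y). The opening is 558 mm wide (x) by 184 mm tall (z), surrounded by a border 34 mm wide on all four sides. The frame is 38 mm deep and is made of two full-height vertical stiles with two horizontal rails fitted between them.


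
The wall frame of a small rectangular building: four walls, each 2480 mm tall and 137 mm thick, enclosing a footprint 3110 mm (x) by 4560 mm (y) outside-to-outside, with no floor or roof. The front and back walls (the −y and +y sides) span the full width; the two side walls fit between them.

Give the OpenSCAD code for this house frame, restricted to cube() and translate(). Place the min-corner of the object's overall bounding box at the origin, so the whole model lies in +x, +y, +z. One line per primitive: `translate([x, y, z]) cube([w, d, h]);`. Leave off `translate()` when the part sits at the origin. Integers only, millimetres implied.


cube([3110, 137, 2480]);
translate([0, 4423, 0]) cube([3110, 137, 2480]);
translate([0, 137, 0]) cube([137, 4286, 2480]);
translate([2973, 137, 0]) cube([137, 4286, 2480]);


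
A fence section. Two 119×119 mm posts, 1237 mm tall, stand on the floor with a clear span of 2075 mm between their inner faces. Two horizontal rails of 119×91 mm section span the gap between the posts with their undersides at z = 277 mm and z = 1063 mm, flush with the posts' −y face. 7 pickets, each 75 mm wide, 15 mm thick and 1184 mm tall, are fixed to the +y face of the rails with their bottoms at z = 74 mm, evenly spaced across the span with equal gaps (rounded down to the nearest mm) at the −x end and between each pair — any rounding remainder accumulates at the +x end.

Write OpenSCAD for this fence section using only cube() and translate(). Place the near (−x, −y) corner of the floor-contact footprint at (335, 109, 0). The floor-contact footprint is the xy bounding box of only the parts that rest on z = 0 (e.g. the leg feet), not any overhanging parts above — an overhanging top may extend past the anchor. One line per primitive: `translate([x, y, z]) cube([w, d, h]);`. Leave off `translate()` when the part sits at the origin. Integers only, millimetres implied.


translate([335, 109, 0]) cube([119, 119, 1237]);
translate([2529, 109, 0]) cube([119, 119, 1237]);
translate([454, 109, 277]) cube([2075, 119, 91]);
translate([454, 109, 1063]) cube([2075, 119, 91]);
translate([647, 228, 74]) cube([75, 15, 1184]);
translate([915, 228, 74]) cube([75, 15, 1184]);
translate([1183, 228, 74]) cube([75, 15, 1184]);
translate([1451, 228, 74]) cube([75, 15, 1184]);
translate([1719, 228, 74]) cube([75, 15, 1184]);
translate([1987, 228, 74]) cube([75, 15, 1184]);
translate([2255, 228, 74]) cube([75, 15, 1184]);


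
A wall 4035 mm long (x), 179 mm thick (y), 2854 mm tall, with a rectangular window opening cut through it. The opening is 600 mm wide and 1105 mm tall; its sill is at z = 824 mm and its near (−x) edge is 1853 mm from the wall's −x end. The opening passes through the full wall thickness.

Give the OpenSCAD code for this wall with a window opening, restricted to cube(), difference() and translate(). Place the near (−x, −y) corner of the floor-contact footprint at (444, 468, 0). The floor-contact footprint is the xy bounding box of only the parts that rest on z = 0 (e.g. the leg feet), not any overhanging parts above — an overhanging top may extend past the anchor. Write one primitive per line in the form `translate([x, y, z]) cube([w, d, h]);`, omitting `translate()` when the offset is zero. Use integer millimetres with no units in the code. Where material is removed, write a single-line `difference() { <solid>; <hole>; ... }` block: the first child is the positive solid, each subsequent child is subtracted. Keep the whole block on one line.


difference() { translate([444, 468, 0]) cube([4035, 179, 2854]); translate([2297, 468, 824]) cube([600, 179, 1105]); }


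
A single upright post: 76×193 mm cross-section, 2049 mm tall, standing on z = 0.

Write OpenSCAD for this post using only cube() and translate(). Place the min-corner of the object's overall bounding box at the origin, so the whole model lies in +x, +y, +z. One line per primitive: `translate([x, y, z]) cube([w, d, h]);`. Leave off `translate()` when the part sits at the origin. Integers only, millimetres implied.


cube([76, 193, 2049]);


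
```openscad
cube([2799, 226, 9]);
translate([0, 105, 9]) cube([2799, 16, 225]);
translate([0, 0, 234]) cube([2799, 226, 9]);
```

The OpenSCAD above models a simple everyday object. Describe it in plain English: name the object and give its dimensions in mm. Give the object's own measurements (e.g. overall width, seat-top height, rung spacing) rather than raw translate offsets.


An I-beam lying along x, 2799 mm long. Overall section height 243 mm. Two flanges 226 mm wide (y) and 9 mm thick, one on the floor and one at the top; a web 16 mm thick runs between them, centred on the flange width.


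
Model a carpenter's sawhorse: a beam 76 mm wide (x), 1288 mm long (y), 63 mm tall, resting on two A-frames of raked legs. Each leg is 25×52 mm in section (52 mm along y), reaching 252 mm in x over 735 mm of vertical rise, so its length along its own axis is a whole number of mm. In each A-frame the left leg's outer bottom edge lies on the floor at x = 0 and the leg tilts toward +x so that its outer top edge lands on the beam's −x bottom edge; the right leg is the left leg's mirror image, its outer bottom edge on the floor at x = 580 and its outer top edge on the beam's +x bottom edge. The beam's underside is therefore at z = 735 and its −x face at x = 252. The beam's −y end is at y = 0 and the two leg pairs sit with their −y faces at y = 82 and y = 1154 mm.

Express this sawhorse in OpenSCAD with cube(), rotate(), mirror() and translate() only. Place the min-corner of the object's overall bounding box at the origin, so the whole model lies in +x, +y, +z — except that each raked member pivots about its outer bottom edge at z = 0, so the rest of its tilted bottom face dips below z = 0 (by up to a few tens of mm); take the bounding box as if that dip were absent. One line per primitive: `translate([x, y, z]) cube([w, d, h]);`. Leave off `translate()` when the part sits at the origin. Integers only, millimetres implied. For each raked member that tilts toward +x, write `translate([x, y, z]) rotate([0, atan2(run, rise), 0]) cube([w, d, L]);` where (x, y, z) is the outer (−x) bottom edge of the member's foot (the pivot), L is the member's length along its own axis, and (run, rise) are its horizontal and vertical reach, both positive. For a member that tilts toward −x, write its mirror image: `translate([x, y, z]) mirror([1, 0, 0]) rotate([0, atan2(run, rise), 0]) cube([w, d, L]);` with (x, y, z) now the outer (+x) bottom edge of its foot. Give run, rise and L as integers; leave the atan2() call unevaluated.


translate([252, 0, 735]) cube([76, 1288, 63]);
translate([0, 82, 0]) rotate([0, atan2(252, 735), 0]) cube([25, 52, 777]);
translate([580, 82, 0]) mirror([1, 0, 0]) rotate([0, atan2(252, 735), 0]) cube([25, 52, 777]);
translate([0, 1154, 0]) rotate([0, atan2(252, 735), 0]) cube([25, 52, 777]);
translate([580, 1154, 0]) mirror([1, 0, 0]) rotate([0, atan2(252, 735), 0]) cube([25, 52, 777]);


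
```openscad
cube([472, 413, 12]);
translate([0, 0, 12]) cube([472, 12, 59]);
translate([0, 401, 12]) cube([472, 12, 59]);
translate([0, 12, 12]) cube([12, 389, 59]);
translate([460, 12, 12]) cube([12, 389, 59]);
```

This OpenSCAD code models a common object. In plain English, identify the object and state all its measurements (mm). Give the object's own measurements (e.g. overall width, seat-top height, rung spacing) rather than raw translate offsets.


An open-topped rectangular box: outside dimensions 472×413×71 mm, with a uniform wall and base thickness of 12 mm. The base is a full 472×413 slab on the floor; four walls sit on top of the base. The front and back walls (the −y and +y sides) span the full width; the two side walls fit between them.


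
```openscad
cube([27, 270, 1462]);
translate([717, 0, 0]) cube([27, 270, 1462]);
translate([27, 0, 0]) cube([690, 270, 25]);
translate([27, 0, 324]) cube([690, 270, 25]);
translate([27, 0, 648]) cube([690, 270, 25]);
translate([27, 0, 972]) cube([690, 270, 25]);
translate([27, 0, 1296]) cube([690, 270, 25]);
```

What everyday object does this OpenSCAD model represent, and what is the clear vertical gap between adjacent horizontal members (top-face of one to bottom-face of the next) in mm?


A bookshelf. The clear shelf gap is 299 mm.

Two tall side panels with 5 horizontal boards between them — a bookshelf. The first two shelf undersides are at z = 0 and z = 324; with shelf thickness 25, the clear gap is 324 − 0 − 25 = 299 mm.


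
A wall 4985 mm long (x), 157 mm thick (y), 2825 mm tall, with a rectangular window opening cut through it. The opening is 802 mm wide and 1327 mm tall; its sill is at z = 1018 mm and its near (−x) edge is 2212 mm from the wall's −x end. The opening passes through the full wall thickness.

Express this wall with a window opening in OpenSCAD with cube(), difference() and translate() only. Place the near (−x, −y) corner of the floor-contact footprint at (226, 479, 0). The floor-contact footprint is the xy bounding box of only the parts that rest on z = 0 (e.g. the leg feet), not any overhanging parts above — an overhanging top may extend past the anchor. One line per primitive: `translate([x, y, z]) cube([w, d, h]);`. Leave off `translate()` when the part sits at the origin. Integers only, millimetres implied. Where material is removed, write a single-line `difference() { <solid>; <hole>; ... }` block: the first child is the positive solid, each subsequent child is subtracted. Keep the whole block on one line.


difference() { translate([226, 479, 0]) cube([4985, 157, 2825]); translate([2438, 479, 1018]) cube([802, 157, 1327]); }


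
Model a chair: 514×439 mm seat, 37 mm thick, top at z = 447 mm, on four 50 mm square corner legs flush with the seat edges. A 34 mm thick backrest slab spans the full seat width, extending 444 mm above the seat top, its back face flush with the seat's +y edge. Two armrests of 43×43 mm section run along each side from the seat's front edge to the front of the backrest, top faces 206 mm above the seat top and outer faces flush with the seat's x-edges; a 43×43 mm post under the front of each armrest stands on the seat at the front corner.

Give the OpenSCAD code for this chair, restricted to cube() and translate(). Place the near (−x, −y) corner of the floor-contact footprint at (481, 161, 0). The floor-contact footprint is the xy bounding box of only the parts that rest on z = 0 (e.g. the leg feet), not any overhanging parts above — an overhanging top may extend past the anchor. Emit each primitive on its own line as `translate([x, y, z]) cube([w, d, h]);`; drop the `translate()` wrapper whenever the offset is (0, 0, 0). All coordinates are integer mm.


// leg_h = 447 - 37 = 410
// arm post h = 206 - 43 = 163
translate([481, 161, 410]) cube([514, 439, 37]);
translate([481, 161, 0]) cube([50, 50, 410]);
translate([945, 161, 0]) cube([50, 50, 410]);
translate([481, 550, 0]) cube([50, 50, 410]);
translate([945, 550, 0]) cube([50, 50, 410]);
translate([481, 566, 447]) cube([514, 34, 444]);
translate([481, 161, 610]) cube([43, 405, 43]);
translate([952, 161, 610]) cube([43, 405, 43]);
translate([481, 161, 447]) cube([43, 43, 163]);
translate([952, 161, 447]) cube([43, 43, 163]);


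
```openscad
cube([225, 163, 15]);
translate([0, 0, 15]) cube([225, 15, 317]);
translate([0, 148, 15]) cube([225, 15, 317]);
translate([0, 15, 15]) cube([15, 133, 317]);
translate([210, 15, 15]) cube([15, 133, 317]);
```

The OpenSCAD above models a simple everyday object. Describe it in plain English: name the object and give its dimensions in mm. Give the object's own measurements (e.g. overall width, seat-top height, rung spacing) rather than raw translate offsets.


An open-topped rectangular box: outside dimensions 225×163×332 mm, with a uniform wall and base thickness of 15 mm. The base is a full 225×163 slab on the floor; four walls sit on top of the base. The front and back walls (the −y and +y sides) span the full width; the two side walls fit between them.


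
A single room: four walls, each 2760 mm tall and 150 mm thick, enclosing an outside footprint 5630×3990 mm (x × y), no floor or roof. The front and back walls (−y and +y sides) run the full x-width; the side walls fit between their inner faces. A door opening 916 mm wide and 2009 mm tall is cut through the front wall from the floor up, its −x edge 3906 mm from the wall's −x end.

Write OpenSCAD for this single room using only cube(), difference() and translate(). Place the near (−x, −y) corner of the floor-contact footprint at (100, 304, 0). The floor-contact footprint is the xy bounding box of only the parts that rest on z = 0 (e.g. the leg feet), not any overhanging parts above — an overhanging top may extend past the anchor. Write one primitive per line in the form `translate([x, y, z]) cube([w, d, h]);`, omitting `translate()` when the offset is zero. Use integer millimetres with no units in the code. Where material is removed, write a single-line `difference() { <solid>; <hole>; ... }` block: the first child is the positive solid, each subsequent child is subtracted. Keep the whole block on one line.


difference() { translate([100, 304, 0]) cube([5630, 150, 2760]); translate([4006, 304, 0]) cube([916, 150, 2009]); }
translate([100, 4144, 0]) cube([5630, 150, 2760]);
translate([100, 454, 0]) cube([150, 3690, 2760]);
translate([5580, 454, 0]) cube([150, 3690, 2760]);


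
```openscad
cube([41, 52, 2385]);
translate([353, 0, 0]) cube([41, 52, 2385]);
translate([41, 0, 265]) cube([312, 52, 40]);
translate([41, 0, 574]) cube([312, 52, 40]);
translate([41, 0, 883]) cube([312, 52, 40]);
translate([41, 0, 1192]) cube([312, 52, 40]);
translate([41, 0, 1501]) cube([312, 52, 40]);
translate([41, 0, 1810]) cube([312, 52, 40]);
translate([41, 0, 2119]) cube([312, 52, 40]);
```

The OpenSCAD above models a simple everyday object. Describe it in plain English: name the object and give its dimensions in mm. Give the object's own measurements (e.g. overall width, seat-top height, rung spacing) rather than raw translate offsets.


A straight ladder. Two 41×52 mm vertical rails, 2385 mm tall, stand 394 mm apart (outside-to-outside) with their front faces coplanar on the −y side. 7 rungs, each 52 mm deep and 40 mm tall, span between the inner faces of the rails, front faces flush with the rails. The lowest rung's underside is at z = 265 mm and rungs are spaced 309 mm apart (underside to underside).


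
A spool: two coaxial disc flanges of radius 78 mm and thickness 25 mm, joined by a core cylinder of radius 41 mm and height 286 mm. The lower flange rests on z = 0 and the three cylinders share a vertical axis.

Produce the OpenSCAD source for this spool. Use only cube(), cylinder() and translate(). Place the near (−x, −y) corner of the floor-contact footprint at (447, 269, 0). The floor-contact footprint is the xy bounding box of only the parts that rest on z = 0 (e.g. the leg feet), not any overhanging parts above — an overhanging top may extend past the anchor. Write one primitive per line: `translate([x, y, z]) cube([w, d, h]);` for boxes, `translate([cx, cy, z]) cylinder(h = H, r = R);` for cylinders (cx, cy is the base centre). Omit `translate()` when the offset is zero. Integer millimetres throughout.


translate([525, 347, 0]) cylinder(h = 25, r = 78);
translate([525, 347, 25]) cylinder(h = 286, r = 41);
translate([525, 347, 311]) cylinder(h = 25, r = 78);


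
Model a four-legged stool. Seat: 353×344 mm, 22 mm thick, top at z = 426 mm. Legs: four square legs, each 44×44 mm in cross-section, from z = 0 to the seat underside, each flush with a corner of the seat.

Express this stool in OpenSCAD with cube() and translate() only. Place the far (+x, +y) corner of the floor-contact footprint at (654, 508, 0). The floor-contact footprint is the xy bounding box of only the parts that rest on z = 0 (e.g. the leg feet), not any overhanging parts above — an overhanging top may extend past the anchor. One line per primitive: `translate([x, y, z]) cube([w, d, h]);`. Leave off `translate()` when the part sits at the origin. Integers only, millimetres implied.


translate([301, 164, 404]) cube([353, 344, 22]);
translate([301, 164, 0]) cube([44, 44, 404]);
translate([610, 164, 0]) cube([44, 44, 404]);
translate([301, 464, 0]) cube([44, 44, 404]);
translate([610, 464, 0]) cube([44, 44, 404]);


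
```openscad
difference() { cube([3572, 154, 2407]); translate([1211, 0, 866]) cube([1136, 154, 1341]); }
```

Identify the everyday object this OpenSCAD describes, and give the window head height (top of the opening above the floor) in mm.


A wall with a window opening. The window head height is 2207 mm.

A wall with a rectangular opening subtracted — a window. Sill at z = 866, opening 1341 mm tall, so the head is at 866 + 1341 = 2207 mm.


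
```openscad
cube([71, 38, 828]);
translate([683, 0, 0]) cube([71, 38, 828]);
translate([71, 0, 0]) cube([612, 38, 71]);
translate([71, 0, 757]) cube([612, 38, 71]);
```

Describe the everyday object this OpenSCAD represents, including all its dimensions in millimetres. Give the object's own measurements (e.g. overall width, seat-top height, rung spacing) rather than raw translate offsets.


A rectangular picture frame lying in the x–z plane (depth along y). The opening is 612 mm wide (x) by 686 mm tall (z), surrounded by a border 71 mm wide on all four sides. The frame is 38 mm deep and is made of two full-height vertical stiles with two horizontal rails fitted between them.


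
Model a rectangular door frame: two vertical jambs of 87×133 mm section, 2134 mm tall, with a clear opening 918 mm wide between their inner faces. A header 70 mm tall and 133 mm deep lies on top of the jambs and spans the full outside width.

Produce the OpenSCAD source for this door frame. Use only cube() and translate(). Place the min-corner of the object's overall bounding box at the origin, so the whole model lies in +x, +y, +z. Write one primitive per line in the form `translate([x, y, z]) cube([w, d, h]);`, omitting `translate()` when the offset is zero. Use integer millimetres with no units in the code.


cube([87, 133, 2134]);
translate([1005, 0, 0]) cube([87, 133, 2134]);
translate([0, 0, 2134]) cube([1092, 133, 70]);


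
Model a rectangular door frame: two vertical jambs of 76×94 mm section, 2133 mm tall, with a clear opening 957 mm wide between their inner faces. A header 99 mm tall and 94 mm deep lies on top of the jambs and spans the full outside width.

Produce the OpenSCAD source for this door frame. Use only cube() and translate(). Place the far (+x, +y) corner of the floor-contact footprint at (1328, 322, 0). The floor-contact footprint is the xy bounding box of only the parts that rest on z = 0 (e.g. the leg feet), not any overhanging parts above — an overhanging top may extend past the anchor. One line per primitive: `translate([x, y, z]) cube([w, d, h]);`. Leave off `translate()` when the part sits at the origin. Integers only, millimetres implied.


translate([219, 228, 0]) cube([76, 94, 2133]);
translate([1252, 228, 0]) cube([76, 94, 2133]);
translate([219, 228, 2133]) cube([1109, 94, 99]);


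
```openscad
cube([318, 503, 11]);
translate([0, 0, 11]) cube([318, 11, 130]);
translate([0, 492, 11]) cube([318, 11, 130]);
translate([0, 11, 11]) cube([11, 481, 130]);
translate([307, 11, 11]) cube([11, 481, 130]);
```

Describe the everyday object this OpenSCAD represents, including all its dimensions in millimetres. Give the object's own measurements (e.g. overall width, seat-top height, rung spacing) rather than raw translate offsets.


An open-topped rectangular box: outside dimensions 318×503×141 mm, with a uniform wall and base thickness of 11 mm. The base is a full 318×503 slab on the floor; four walls sit on top of the base. The front and back walls (the −y and +y sides) span the full width; the two side walls fit between them.


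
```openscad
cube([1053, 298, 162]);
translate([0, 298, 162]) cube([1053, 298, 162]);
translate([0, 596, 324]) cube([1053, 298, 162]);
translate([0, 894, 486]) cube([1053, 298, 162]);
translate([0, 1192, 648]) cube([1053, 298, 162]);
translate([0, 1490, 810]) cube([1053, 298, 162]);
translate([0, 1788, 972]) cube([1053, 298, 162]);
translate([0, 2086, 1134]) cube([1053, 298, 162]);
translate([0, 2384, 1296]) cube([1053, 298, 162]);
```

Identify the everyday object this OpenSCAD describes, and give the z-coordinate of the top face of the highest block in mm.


A staircase. The total rise is 1458 mm.

9 identical blocks, each offset up and back from the previous — a staircase. Each step is 162 mm tall and there are 9 of them, so the total rise is 9 × 162 = 1458 mm.


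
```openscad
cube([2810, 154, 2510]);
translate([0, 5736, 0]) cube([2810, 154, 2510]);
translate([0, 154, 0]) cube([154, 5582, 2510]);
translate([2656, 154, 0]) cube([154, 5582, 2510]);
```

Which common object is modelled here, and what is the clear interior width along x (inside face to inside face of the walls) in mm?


A house (or room) frame. The interior width is 2502 mm.

Four 2510 mm walls enclosing a rectangle with no floor or roof — a room or house frame. Outside width is 2810 mm and wall thickness is 154 mm, so the interior width is 2810 − 2 × 154 = 2502 mm.
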